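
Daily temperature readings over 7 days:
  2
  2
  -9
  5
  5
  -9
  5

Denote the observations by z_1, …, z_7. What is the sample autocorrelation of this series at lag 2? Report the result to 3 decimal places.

-0.299

Mean z̄ = (2 + 2 − 9 + 5 + 5 − 9 + 5)/7 = 0.1429
Numerator Σ_{t=1}^{5}(z_t−z̄)(z_{t+2}−z̄) = -73.1837
Denominator Σ(z_t−z̄)² = 244.8571
r_2 = -73.1837 / 244.8571 = -0.299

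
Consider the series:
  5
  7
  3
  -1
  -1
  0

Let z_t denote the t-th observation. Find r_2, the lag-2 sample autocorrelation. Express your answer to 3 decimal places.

-0.153

Mean z̄ = (5 + 7 + 3 − 1 − 1 + 0)/6 = 2.1667
Σ(z_t−z̄)(z_{t+2}−z̄) = (2.3611) + (-15.3056) + (-2.6389) + (6.8611) = -8.7222
Denominator Σ(z_t−z̄)² = 56.8333
r_2 = -8.7222 / 56.8333 = -0.153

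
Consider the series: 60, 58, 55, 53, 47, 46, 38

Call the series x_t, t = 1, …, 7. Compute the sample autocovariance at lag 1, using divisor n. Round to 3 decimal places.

25.143

Mean x̄ = (60 + 58 + 55 + 53 + 47 + 46 + 38)/7 = 51.0000
Σ_{t=1}^{6}(x_t−x̄)(x_{t+1}−x̄) = 176.0000
γ_1 = 176.0000 / 7 = 25.143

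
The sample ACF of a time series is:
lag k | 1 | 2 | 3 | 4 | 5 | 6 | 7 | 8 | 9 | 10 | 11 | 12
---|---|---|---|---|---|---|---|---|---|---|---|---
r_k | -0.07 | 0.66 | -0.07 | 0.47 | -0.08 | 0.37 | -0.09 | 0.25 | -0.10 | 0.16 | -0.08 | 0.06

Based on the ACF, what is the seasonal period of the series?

The largest autocorrelation is r_2 = 0.66, with weaker echoes at lags 4 (0.47), 6 (0.37), 8 (0.25) and 10 (0.16); the remaining lags stay at or below 0.06.
The dominant spike at lag 2 indicates a seasonal period of 2.

2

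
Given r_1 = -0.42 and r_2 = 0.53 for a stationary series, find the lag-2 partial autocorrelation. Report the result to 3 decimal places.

φ_{22} = (r_2 − r_1²) / (1 − r_1²)
r_1² = (-0.42)² = 0.1764
Numerator = 0.53 − 0.1764 = 0.3536; denominator = 1 − 0.1764 = 0.8236
φ_{22} = 0.3536 / 0.8236 = 0.429

0.429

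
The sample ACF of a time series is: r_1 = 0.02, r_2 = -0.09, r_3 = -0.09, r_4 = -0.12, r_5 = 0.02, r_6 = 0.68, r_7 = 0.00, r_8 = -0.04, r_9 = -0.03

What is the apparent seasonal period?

6

The largest autocorrelation is r_6 = 0.68; the remaining lags stay at or below 0.02.
The dominant spike at lag 6 indicates a seasonal period of 6.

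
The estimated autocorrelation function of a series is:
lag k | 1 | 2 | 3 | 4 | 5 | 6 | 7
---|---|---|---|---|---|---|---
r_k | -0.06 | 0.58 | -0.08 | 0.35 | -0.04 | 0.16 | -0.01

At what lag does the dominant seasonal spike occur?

2

The largest autocorrelation is r_2 = 0.58, with weaker echoes at lags 4 (0.35) and 6 (0.16); the remaining lags stay at or below -0.01.
The dominant spike at lag 2 indicates a seasonal period of 2.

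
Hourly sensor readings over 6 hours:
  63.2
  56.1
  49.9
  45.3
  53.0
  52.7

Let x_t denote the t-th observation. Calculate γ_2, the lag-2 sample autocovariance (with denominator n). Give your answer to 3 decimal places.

-8.248

Mean x̄ = (63.2 + 56.1 + 49.9 + 45.3 + 53.0 + 52.7)/6 = 53.3667
Σ_{t=1}^{4}(x_t−x̄)(x_{t+2}−x̄) = -49.4889
γ_2 = -49.4889 / 6 = -8.248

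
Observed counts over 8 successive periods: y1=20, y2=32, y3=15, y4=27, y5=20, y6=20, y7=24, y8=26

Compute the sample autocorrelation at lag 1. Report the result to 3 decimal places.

Mean ȳ = (20 + 32 + 15 + 27 + 20 + 20 + 24 + 26)/8 = 23.0000
Numerator Σ_{t=1}^{7}(y_t−ȳ)(y_{t+1}−ȳ) = -134.0000
Denominator Σ(y_t−ȳ)² = 198.0000
r_1 = -134.0000 / 198.0000 = -0.677

-0.677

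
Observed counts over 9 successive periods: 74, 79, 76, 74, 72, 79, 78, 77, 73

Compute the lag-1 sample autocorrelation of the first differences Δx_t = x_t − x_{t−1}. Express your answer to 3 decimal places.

First differences Δx: 5, -3, -2, -2, 7, -1, -1, -4
Mean of differences = -0.1250
Numerator Σ(Δx_t−Δx̄)(Δx_{t+1}−Δx̄) = -21.2656
Denominator Σ(Δx_t−Δx̄)² = 108.8750
r_1(Δx) = -21.2656 / 108.8750 = -0.195

-0.195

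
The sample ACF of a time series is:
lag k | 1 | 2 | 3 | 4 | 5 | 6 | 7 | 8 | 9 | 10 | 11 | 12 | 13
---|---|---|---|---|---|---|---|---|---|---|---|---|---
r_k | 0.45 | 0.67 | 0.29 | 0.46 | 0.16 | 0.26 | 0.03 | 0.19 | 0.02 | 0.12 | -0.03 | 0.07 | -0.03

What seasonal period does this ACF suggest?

The largest autocorrelation is r_2 = 0.67, with a weaker echo at lag 4 (0.46); the remaining lags stay at or below 0.45.
The dominant spike at lag 2 indicates a seasonal period of 2.

2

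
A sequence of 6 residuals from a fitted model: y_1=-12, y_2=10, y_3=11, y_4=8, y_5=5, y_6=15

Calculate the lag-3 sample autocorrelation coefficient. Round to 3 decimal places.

Mean ȳ = (-12 + 10 + 11 + 8 + 5 + 15)/6 = 6.1667
Deviations from mean: -18.1667, 3.8333, 4.8333, 1.8333, -1.1667, 8.8333
Σ(y_t−ȳ)(y_{t+3}−ȳ) = (-33.3056) + (-4.4722) + (42.6944) = 4.9167
Denominator Σ(y_t−ȳ)² = 450.8333
r_3 = 4.9167 / 450.8333 = 0.011

0.011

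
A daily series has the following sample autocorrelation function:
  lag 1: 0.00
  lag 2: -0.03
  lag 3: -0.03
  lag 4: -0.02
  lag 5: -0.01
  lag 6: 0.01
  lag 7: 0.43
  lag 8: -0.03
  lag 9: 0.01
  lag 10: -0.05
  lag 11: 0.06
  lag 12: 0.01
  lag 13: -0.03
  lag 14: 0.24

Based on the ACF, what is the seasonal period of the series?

The largest autocorrelation is r_7 = 0.43, with a weaker echo at lag 14 (0.24); the remaining lags stay at or below 0.06.
The dominant spike at lag 7 indicates a seasonal period of 7.

7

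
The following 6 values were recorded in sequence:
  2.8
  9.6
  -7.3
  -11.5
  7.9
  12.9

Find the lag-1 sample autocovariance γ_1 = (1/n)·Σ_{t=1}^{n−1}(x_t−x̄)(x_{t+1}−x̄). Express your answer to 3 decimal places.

Mean x̄ = (2.8 + 9.6 − 7.3 − 11.5 + 7.9 + 12.9)/6 = 2.4000
Σ_{t=1}^{5}(x_t−x̄)(x_{t+1}−x̄) = 49.1700
γ_1 = 49.1700 / 6 = 8.195

8.195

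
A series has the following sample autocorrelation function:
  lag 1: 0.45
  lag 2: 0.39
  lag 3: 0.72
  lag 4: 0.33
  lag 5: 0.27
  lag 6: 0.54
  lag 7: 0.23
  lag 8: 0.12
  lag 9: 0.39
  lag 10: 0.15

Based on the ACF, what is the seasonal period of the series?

The largest autocorrelation is r_3 = 0.72, with a weaker echo at lag 6 (0.54); the remaining lags stay at or below 0.45. The elevated value at lag 1 (0.45), dropping to 0.39 at lag 2, reflects decaying short-term dependence rather than seasonality.
The dominant spike at lag 3 indicates a seasonal period of 3.

3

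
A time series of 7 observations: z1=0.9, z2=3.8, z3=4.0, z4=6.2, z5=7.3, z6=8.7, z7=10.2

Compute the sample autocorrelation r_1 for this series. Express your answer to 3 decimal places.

0.494

Mean z̄ = (0.9 + 3.8 + 4.0 + 6.2 + 7.3 + 8.7 + 10.2)/7 = 5.8714
Deviations from mean: -4.9714, -2.0714, -1.8714, 0.3286, 1.4286, 2.8286, 4.3286
Numerator Σ_{t=1}^{6}(z_t−z̄)(z_{t+1}−z̄) = 30.3135
Denominator Σ(z_t−z̄)² = 61.3943
r_1 = 30.3135 / 61.3943 = 0.494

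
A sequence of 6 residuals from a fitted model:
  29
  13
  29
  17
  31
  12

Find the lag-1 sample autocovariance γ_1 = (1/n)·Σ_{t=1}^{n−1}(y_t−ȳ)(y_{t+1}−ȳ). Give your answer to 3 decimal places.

Mean ȳ = (29 + 13 + 29 + 17 + 31 + 12)/6 = 21.8333
Σ_{t=1}^{5}(y_t−ȳ)(y_{t+1}−ȳ) = -295.6944
γ_1 = -295.6944 / 6 = -49.282

-49.282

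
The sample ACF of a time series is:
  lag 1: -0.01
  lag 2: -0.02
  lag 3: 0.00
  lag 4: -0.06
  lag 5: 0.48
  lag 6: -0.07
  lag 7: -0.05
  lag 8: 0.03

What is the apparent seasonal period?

5

The largest autocorrelation is r_5 = 0.48; the remaining lags stay at or below 0.03.
The dominant spike at lag 5 indicates a seasonal period of 5.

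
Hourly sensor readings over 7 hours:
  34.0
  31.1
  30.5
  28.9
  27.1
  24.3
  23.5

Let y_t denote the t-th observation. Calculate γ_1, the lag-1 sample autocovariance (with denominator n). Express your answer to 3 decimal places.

6.659

Mean ȳ = (34.0 + 31.1 + 30.5 + 28.9 + 27.1 + 24.3 + 23.5)/7 = 28.4857
Deviations: 5.5143, 2.6143, 2.0143, 0.4143, -1.3857, -4.1857, -4.9857
Σ_{t=1}^{6}(y_t−ȳ)(y_{t+1}−ȳ) = 46.6112
γ_1 = 46.6112 / 7 = 6.659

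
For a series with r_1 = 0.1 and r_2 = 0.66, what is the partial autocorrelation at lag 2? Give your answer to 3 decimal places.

φ_{22} = (r_2 − r_1²) / (1 − r_1²)
r_1² = (0.1)² = 0.01
Numerator = 0.66 − 0.0100 = 0.6500; denominator = 1 − 0.0100 = 0.9900
φ_{22} = 0.6500 / 0.9900 = 0.657

0.657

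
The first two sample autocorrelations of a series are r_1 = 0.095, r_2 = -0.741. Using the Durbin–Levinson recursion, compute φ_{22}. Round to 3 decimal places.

φ_{22} = (r_2 − r_1²) / (1 − r_1²)
r_1² = (0.095)² = 0.009025
Numerator = -0.741 − 0.0090 = -0.7500; denominator = 1 − 0.0090 = 0.9910
φ_{22} = -0.7500 / 0.9910 = -0.757

-0.757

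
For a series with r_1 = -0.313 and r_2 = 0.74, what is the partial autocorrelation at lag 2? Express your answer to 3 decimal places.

φ_{22} = (r_2 − r_1²) / (1 − r_1²)
r_1² = (-0.313)² = 0.097969
Numerator = 0.74 − 0.0980 = 0.6420; denominator = 1 − 0.0980 = 0.9020
φ_{22} = 0.6420 / 0.9020 = 0.712

0.712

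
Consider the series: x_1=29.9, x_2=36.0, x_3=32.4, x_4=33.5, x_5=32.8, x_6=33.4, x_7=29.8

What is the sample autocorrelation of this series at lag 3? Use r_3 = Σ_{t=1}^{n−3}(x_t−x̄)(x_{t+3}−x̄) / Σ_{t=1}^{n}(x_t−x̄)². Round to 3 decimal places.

Mean x̄ = (29.9 + 36.0 + 32.4 + 33.5 + 32.8 + 33.4 + 29.8)/7 = 32.5429
Σ(x_t−x̄)(x_{t+3}−x̄) = (-2.5296) + (0.8890) + (-0.1224) + (-2.6253) = -4.3884
Denominator Σ(x_t−x̄)² = 28.1971
r_3 = -4.3884 / 28.1971 = -0.156

-0.156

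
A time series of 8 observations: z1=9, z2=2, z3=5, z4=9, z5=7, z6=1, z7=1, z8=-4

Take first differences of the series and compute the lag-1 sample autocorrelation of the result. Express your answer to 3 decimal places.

First differences Δz: -7, 3, 4, -2, -6, 0, -5
Mean of differences = -1.8571
Numerator Σ(Δz_t−Δz̄)(Δz_{t+1}−Δz̄) = -10.3061
Denominator Σ(Δz_t−Δz̄)² = 114.8571
r_1(Δz) = -10.3061 / 114.8571 = -0.090

-0.090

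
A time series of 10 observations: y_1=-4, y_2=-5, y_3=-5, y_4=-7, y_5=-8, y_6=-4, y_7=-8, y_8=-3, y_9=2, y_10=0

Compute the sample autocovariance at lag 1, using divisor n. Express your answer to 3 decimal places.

4.076

Mean ȳ = (-4 − 5 − 5 − 7 − 8 − 4 − 8 − 3 + 2 + 0)/10 = -4.2000
Σ_{t=1}^{9}(y_t−ȳ)(y_{t+1}−ȳ) = 40.7600
γ_1 = 40.7600 / 10 = 4.076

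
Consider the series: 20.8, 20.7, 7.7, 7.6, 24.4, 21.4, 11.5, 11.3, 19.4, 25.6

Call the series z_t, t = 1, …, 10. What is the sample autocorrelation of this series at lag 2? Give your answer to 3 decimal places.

Mean z̄ = (20.8 + 20.7 + 7.7 + 7.6 + 24.4 + 21.4 + 11.5 + 11.3 + 19.4 + 25.6)/10 = 17.0400
Numerator Σ_{t=1}^{8}(z_t−z̄)(z_{t+2}−z̄) = -307.5792
Denominator Σ(z_t−z̄)² = 419.5440
r_2 = -307.5792 / 419.5440 = -0.733

-0.733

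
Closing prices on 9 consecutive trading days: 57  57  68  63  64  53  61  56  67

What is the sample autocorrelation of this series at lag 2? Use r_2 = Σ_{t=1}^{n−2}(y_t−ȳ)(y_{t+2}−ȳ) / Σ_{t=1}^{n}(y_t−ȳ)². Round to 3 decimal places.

0.046

Mean ȳ = (57 + 57 + 68 + 63 + 64 + 53 + 61 + 56 + 67)/9 = 60.6667
Σ(y_t−ȳ)(y_{t+2}−ȳ) = (-26.8889) + (-8.5556) + (24.4444) + (-17.8889) + (1.1111) + (35.7778) + (2.1111) = 10.1111
Denominator Σ(y_t−ȳ)² = 218.0000
r_2 = 10.1111 / 218.0000 = 0.046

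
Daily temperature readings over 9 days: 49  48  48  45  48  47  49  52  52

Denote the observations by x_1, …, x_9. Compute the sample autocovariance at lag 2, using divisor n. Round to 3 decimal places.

Mean x̄ = (49 + 48 + 48 + 45 + 48 + 47 + 49 + 52 + 52)/9 = 48.6667
Σ_{t=1}^{7}(x_t−x̄)(x_{t+2}−x̄) = 4.1111
γ_2 = 4.1111 / 9 = 0.457

0.457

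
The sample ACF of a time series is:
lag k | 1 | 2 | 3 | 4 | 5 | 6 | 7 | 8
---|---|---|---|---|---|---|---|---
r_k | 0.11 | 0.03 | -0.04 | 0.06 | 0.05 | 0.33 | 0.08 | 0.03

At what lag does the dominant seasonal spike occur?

The largest autocorrelation is r_6 = 0.33; the remaining lags stay at or below 0.11.
The dominant spike at lag 6 indicates a seasonal period of 6.

6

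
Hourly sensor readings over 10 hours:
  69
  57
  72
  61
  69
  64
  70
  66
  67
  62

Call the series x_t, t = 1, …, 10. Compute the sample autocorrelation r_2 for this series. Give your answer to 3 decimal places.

Mean x̄ = (69 + 57 + 72 + 61 + 69 + 64 + 70 + 66 + 67 + 62)/10 = 65.7000
Numerator Σ_{t=1}^{8}(x_t−x̄)(x_{t+2}−x̄) = 108.6200
Denominator Σ(x_t−x̄)² = 196.1000
r_2 = 108.6200 / 196.1000 = 0.554

0.554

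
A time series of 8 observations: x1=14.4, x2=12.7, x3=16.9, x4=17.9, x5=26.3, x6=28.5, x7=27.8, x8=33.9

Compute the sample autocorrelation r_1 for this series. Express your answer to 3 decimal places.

0.607

Mean x̄ = (14.4 + 12.7 + 16.9 + 17.9 + 26.3 + 28.5 + 27.8 + 33.9)/8 = 22.3000
Deviations from mean: -7.9000, -9.6000, -5.4000, -4.4000, 4.0000, 6.2000, 5.5000, 11.6000
Σ(x_t−x̄)(x_{t+1}−x̄) = (75.8400) + (51.8400) + (23.7600) + (-17.6000) + (24.8000) + (34.1000) + (63.8000) = 256.5400
Denominator Σ(x_t−x̄)² = 422.3400
r_1 = 256.5400 / 422.3400 = 0.607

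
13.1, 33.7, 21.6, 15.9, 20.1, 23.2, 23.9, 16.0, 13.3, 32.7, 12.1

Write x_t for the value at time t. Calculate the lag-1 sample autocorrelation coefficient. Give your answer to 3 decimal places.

Mean x̄ = (13.1 + 33.7 + 21.6 + 15.9 + 20.1 + 23.2 + 23.9 + 16.0 + 13.3 + 32.7 + 12.1)/11 = 20.5091
Numerator Σ_{t=1}^{10}(x_t−x̄)(x_{t+1}−x̄) = -251.6446
Denominator Σ(x_t−x̄)² = 561.8691
r_1 = -251.6446 / 561.8691 = -0.448

-0.448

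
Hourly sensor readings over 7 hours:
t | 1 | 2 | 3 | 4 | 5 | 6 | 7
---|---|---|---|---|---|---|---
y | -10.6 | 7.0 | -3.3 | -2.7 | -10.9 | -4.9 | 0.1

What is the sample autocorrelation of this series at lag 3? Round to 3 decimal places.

-0.350

Mean ȳ = (-10.6 + 7.0 − 3.3 − 2.7 − 10.9 − 4.9 + 0.1)/7 = -3.6143
Deviations from mean: -6.9857, 10.6143, 0.3143, 0.9143, -7.2857, -1.2857, 3.7143
Numerator Σ_{t=1}^{4}(y_t−ȳ)(y_{t+3}−ȳ) = -80.7278
Denominator Σ(y_t−ȳ)² = 230.9286
r_3 = -80.7278 / 230.9286 = -0.350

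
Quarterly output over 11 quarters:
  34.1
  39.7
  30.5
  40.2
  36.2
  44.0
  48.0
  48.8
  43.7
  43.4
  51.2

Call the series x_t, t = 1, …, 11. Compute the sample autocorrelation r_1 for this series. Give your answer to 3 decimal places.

0.347

Mean x̄ = (34.1 + 39.7 + 30.5 + 40.2 + 36.2 + 44.0 + 48.0 + 48.8 + 43.7 + 43.4 + 51.2)/11 = 41.8000
Numerator Σ_{t=1}^{10}(x_t−x̄)(x_{t+1}−x̄) = 143.0400
Denominator Σ(x_t−x̄)² = 412.1200
r_1 = 143.0400 / 412.1200 = 0.347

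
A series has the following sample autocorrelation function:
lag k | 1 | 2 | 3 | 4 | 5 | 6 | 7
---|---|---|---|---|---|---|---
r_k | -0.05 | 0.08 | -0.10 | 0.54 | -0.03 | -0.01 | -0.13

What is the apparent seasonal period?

The largest autocorrelation is r_4 = 0.54; the remaining lags stay at or below 0.08.
The dominant spike at lag 4 indicates a seasonal period of 4.

4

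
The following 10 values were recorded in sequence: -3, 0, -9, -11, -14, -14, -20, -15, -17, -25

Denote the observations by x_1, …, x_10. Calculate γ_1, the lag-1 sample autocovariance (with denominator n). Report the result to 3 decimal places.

Mean x̄ = (-3 + 0 − 9 − 11 − 14 − 14 − 20 − 15 − 17 − 25)/10 = -12.8000
Σ_{t=1}^{9}(x_t−x̄)(x_{t+1}−x̄) = 265.1600
γ_1 = 265.1600 / 10 = 26.516

26.516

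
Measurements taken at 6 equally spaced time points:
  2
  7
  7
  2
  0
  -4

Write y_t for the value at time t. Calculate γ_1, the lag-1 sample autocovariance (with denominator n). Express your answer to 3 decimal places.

5.704

Mean ȳ = (2 + 7 + 7 + 2 + 0 − 4)/6 = 2.3333
Deviations: -0.3333, 4.6667, 4.6667, -0.3333, -2.3333, -6.3333
Σ_{t=1}^{5}(y_t−ȳ)(y_{t+1}−ȳ) = 34.2222
γ_1 = 34.2222 / 6 = 5.704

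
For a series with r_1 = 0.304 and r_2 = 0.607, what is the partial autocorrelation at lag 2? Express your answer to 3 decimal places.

0.567

φ_{22} = (r_2 − r_1²) / (1 − r_1²)
r_1² = (0.304)² = 0.092416
Numerator = 0.607 − 0.0924 = 0.5146; denominator = 1 − 0.0924 = 0.9076
φ_{22} = 0.5146 / 0.9076 = 0.567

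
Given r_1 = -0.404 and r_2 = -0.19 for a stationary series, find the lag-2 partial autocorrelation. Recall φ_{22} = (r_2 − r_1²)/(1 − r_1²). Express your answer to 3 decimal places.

-0.422

φ_{22} = (r_2 − r_1²) / (1 − r_1²)
r_1² = (-0.404)² = 0.163216
Numerator = -0.19 − 0.1632 = -0.3532; denominator = 1 − 0.1632 = 0.8368
φ_{22} = -0.3532 / 0.8368 = -0.422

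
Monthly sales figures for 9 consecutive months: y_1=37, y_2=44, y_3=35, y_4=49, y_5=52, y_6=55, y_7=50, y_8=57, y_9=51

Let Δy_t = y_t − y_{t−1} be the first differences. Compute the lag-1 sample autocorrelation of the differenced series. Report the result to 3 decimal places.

First differences Δy: 7, -9, 14, 3, 3, -5, 7, -6
Mean of differences = 1.7500
Numerator Σ(Δy_t−Δȳ)(Δy_{t+1}−Δȳ) = -255.8125
Denominator Σ(Δy_t−Δȳ)² = 429.5000
r_1(Δy) = -255.8125 / 429.5000 = -0.596

-0.596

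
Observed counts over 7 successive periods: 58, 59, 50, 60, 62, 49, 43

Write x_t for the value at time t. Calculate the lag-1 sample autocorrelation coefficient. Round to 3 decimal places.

0.114

Mean x̄ = (58 + 59 + 50 + 60 + 62 + 49 + 43)/7 = 54.4286
Deviations from mean: 3.5714, 4.5714, -4.4286, 5.5714, 7.5714, -5.4286, -11.4286
Numerator Σ_{t=1}^{6}(x_t−x̄)(x_{t+1}−x̄) = 34.5306
Denominator Σ(x_t−x̄)² = 301.7143
r_1 = 34.5306 / 301.7143 = 0.114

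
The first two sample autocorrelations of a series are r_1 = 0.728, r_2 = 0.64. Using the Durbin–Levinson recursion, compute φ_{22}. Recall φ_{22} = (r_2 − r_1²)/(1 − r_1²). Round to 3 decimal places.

φ_{22} = (r_2 − r_1²) / (1 − r_1²)
r_1² = (0.728)² = 0.529984
Numerator = 0.64 − 0.5300 = 0.1100; denominator = 1 − 0.5300 = 0.4700
φ_{22} = 0.1100 / 0.4700 = 0.234

0.234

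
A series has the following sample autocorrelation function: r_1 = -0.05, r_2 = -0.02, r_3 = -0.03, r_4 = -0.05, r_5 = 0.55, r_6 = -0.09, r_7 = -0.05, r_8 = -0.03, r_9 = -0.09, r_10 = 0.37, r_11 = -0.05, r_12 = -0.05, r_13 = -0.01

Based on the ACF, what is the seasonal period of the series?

The largest autocorrelation is r_5 = 0.55, with a weaker echo at lag 10 (0.37); the remaining lags stay at or below -0.01.
The dominant spike at lag 5 indicates a seasonal period of 5.

5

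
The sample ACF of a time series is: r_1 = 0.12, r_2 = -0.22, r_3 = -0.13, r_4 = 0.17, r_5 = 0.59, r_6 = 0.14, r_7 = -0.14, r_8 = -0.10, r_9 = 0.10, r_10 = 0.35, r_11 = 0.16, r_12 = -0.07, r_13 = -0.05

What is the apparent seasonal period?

The largest autocorrelation is r_5 = 0.59, with a weaker echo at lag 10 (0.35); the remaining lags stay at or below 0.17.
The dominant spike at lag 5 indicates a seasonal period of 5.

5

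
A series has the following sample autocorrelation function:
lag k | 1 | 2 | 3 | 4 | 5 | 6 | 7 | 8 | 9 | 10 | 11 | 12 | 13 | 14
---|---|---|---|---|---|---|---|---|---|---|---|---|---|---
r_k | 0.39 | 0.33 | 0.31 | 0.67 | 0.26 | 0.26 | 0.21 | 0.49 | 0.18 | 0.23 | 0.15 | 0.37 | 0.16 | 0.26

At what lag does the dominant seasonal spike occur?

The largest autocorrelation is r_4 = 0.67, with a weaker echo at lag 8 (0.49); the remaining lags stay at or below 0.39. The elevated value at lag 1 (0.39), dropping to 0.33 at lag 2, reflects decaying short-term dependence rather than seasonality.
The dominant spike at lag 4 indicates a seasonal period of 4.

4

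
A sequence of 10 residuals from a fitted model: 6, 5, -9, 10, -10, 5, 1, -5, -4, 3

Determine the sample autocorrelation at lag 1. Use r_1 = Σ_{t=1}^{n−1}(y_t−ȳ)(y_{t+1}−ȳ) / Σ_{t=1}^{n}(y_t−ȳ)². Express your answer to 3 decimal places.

-0.588

Mean ȳ = (6 + 5 − 9 + 10 − 10 + 5 + 1 − 5 − 4 + 3)/10 = 0.2000
Numerator Σ_{t=1}^{9}(y_t−ȳ)(y_{t+1}−ȳ) = -245.6400
Denominator Σ(y_t−ȳ)² = 417.6000
r_1 = -245.6400 / 417.6000 = -0.588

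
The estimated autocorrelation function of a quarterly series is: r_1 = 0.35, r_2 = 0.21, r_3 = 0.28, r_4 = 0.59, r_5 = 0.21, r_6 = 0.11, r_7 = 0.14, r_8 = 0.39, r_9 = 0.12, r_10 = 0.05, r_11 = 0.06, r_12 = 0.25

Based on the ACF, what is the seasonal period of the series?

4

The largest autocorrelation is r_4 = 0.59, with a weaker echo at lag 8 (0.39); the remaining lags stay at or below 0.35. The elevated value at lag 1 (0.35), dropping to 0.21 at lag 2, reflects decaying short-term dependence rather than seasonality.
The dominant spike at lag 4 indicates a seasonal period of 4.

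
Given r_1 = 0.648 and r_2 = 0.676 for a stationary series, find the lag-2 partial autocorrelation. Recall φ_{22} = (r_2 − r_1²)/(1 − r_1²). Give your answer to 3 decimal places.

0.441

φ_{22} = (r_2 − r_1²) / (1 − r_1²)
r_1² = (0.648)² = 0.419904
Numerator = 0.676 − 0.4199 = 0.2561; denominator = 1 − 0.4199 = 0.5801
φ_{22} = 0.2561 / 0.5801 = 0.441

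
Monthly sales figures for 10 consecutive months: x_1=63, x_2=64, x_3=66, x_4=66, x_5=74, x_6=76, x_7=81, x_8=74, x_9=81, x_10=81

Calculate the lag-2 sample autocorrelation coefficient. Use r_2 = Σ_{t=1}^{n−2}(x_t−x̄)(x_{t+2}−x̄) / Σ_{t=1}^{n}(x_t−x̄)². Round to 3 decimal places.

0.390

Mean x̄ = (63 + 64 + 66 + 66 + 74 + 76 + 81 + 74 + 81 + 81)/10 = 72.6000
Numerator Σ_{t=1}^{8}(x_t−x̄)(x_{t+2}−x̄) = 187.2800
Denominator Σ(x_t−x̄)² = 480.4000
r_2 = 187.2800 / 480.4000 = 0.390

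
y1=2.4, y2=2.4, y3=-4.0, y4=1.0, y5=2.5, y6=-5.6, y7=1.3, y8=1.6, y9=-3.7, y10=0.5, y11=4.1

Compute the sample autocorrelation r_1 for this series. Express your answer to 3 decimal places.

Mean ȳ = (2.4 + 2.4 − 4.0 + 1.0 + 2.5 − 5.6 + 1.3 + 1.6 − 3.7 + 0.5 + 4.1)/11 = 0.2273
Numerator Σ_{t=1}^{10}(y_t−ȳ)(y_{t+1}−ȳ) = -29.4026
Denominator Σ(y_t−ȳ)² = 100.5618
r_1 = -29.4026 / 100.5618 = -0.292

-0.292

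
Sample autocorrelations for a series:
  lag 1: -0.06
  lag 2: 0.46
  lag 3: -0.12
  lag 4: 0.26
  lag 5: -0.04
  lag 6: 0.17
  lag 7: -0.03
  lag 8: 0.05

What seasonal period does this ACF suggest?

The largest autocorrelation is r_2 = 0.46, with weaker echoes at lags 4 (0.26) and 6 (0.17); the remaining lags stay at or below 0.05.
The dominant spike at lag 2 indicates a seasonal period of 2.

2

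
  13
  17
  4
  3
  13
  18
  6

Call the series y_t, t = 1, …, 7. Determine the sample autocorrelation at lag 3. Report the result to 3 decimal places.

Mean ȳ = (13 + 17 + 4 + 3 + 13 + 18 + 6)/7 = 10.5714
Deviations from mean: 2.4286, 6.4286, -6.5714, -7.5714, 2.4286, 7.4286, -4.5714
Σ(y_t−ȳ)(y_{t+3}−ȳ) = (-18.3878) + (15.6122) + (-48.8163) + (34.6122) = -16.9796
Denominator Σ(y_t−ȳ)² = 229.7143
r_3 = -16.9796 / 229.7143 = -0.074

-0.074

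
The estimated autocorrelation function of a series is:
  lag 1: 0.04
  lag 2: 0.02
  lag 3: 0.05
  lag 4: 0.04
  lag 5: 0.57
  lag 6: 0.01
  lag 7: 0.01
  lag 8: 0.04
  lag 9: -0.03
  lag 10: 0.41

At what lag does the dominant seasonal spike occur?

The largest autocorrelation is r_5 = 0.57, with a weaker echo at lag 10 (0.41); the remaining lags stay at or below 0.05.
The dominant spike at lag 5 indicates a seasonal period of 5.

5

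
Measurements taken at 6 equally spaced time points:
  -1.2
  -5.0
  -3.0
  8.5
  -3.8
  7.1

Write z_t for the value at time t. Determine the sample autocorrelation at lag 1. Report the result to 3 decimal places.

-0.365

Mean z̄ = (-1.2 − 5.0 − 3.0 + 8.5 − 3.8 + 7.1)/6 = 0.4333
Deviations from mean: -1.6333, -5.4333, -3.4333, 8.0667, -4.2333, 6.6667
Σ(z_t−z̄)(z_{t+1}−z̄) = (8.8744) + (18.6544) + (-27.6956) + (-34.1489) + (-28.2222) = -62.5378
Denominator Σ(z_t−z̄)² = 171.4133
r_1 = -62.5378 / 171.4133 = -0.365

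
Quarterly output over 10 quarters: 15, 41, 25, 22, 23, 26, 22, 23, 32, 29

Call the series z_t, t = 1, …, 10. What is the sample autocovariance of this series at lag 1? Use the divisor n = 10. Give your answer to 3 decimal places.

-15.084

Mean z̄ = (15 + 41 + 25 + 22 + 23 + 26 + 22 + 23 + 32 + 29)/10 = 25.8000
Σ_{t=1}^{9}(z_t−z̄)(z_{t+1}−z̄) = -150.8400
γ_1 = -150.8400 / 10 = -15.084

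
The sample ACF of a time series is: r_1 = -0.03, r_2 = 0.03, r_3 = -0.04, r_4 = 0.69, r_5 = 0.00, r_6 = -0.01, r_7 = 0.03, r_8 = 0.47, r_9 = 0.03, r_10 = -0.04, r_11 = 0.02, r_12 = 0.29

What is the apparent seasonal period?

4

The largest autocorrelation is r_4 = 0.69, with weaker echoes at lags 8 (0.47) and 12 (0.29); the remaining lags stay at or below 0.03.
The dominant spike at lag 4 indicates a seasonal period of 4.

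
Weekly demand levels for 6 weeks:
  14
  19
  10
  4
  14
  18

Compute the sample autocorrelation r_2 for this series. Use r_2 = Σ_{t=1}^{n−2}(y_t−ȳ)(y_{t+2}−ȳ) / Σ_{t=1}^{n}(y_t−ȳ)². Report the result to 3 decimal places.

Mean ȳ = (14 + 19 + 10 + 4 + 14 + 18)/6 = 13.1667
Deviations from mean: 0.8333, 5.8333, -3.1667, -9.1667, 0.8333, 4.8333
Numerator Σ_{t=1}^{4}(y_t−ȳ)(y_{t+2}−ȳ) = -103.0556
Denominator Σ(y_t−ȳ)² = 152.8333
r_2 = -103.0556 / 152.8333 = -0.674

-0.674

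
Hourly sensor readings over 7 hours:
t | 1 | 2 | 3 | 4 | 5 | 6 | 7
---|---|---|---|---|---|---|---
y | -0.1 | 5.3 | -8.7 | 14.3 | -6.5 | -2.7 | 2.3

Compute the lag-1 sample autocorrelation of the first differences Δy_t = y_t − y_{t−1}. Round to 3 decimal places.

-0.761

First differences Δy: 5.4, -14.0, 23.0, -20.8, 3.8, 5.0
Mean of differences = 0.4000
Numerator Σ(Δy_t−Δȳ)(Δy_{t+1}−Δȳ) = -933.0000
Denominator Σ(Δy_t−Δȳ)² = 1225.2800
r_1(Δy) = -933.0000 / 1225.2800 = -0.761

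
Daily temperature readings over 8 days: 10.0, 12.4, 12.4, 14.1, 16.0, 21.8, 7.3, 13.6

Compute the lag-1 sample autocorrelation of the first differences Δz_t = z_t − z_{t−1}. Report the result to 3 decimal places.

First differences Δz: 2.4, 0.0, 1.7, 1.9, 5.8, -14.5, 6.3
Mean of differences = 0.5143
Numerator Σ(Δz_t−Δz̄)(Δz_{t+1}−Δz̄) = -158.8416
Denominator Σ(Δz_t−Δz̄)² = 293.9886
r_1(Δz) = -158.8416 / 293.9886 = -0.540

-0.540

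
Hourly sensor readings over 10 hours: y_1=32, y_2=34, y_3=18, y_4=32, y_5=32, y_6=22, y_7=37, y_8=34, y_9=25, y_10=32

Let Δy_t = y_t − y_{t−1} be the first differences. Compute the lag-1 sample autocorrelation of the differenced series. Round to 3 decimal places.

-0.529

First differences Δy: 2, -16, 14, 0, -10, 15, -3, -9, 7
Mean of differences = 0.0000
Numerator Σ(Δy_t−Δȳ)(Δy_{t+1}−Δȳ) = -487.0000
Denominator Σ(Δy_t−Δȳ)² = 920.0000
r_1(Δy) = -487.0000 / 920.0000 = -0.529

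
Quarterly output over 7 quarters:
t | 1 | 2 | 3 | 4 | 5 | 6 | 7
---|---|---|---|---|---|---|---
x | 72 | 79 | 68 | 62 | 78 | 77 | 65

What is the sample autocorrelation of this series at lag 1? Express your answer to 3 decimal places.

Mean x̄ = (72 + 79 + 68 + 62 + 78 + 77 + 65)/7 = 71.5714
Deviations from mean: 0.4286, 7.4286, -3.5714, -9.5714, 6.4286, 5.4286, -6.5714
Numerator Σ_{t=1}^{6}(x_t−x̄)(x_{t+1}−x̄) = -51.4694
Denominator Σ(x_t−x̄)² = 273.7143
r_1 = -51.4694 / 273.7143 = -0.188

-0.188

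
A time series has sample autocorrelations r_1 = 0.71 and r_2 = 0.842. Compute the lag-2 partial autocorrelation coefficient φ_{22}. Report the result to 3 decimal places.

0.681

φ_{22} = (r_2 − r_1²) / (1 − r_1²)
r_1² = (0.71)² = 0.5041
Numerator = 0.842 − 0.5041 = 0.3379; denominator = 1 − 0.5041 = 0.4959
φ_{22} = 0.3379 / 0.4959 = 0.681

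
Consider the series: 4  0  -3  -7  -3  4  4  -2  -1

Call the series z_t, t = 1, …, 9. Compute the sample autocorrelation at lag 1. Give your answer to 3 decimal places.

0.310

Mean z̄ = (4 + 0 − 3 − 7 − 3 + 4 + 4 − 2 − 1)/9 = -0.4444
Numerator Σ_{t=1}^{8}(z_t−z̄)(z_{t+1}−z̄) = 36.6914
Denominator Σ(z_t−z̄)² = 118.2222
r_1 = 36.6914 / 118.2222 = 0.310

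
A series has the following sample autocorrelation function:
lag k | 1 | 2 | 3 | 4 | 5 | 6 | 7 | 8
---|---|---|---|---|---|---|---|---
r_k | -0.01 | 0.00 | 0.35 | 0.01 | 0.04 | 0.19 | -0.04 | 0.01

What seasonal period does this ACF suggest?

3

The largest autocorrelation is r_3 = 0.35, with a weaker echo at lag 6 (0.19); the remaining lags stay at or below 0.04.
The dominant spike at lag 3 indicates a seasonal period of 3.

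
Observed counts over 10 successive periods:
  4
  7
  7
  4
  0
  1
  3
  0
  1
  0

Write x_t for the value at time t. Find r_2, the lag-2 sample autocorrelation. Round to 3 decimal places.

0.116

Mean x̄ = (4 + 7 + 7 + 4 + 0 + 1 + 3 + 0 + 1 + 0)/10 = 2.7000
Numerator Σ_{t=1}^{8}(x_t−x̄)(x_{t+2}−x̄) = 7.9200
Denominator Σ(x_t−x̄)² = 68.1000
r_2 = 7.9200 / 68.1000 = 0.116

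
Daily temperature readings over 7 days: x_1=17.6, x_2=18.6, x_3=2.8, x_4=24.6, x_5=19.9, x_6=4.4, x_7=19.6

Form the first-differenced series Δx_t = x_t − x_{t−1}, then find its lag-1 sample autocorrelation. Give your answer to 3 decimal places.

First differences Δx: 1.0, -15.8, 21.8, -4.7, -15.5, 15.2
Mean of differences = 0.3333
Numerator Σ(Δx_t−Δx̄)(Δx_{t+1}−Δx̄) = -620.8278
Denominator Σ(Δx_t−Δx̄)² = 1218.5933
r_1(Δx) = -620.8278 / 1218.5933 = -0.509

-0.509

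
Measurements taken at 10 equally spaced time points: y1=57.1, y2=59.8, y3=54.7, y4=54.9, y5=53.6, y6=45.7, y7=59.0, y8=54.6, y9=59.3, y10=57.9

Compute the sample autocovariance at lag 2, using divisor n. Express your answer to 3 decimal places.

Mean ȳ = (57.1 + 59.8 + 54.7 + 54.9 + 53.6 + 45.7 + 59.0 + 54.6 + 59.3 + 57.9)/10 = 55.6600
Σ_{t=1}^{8}(y_t−ȳ)(y_{t+2}−ȳ) = 18.4788
γ_2 = 18.4788 / 10 = 1.848

1.848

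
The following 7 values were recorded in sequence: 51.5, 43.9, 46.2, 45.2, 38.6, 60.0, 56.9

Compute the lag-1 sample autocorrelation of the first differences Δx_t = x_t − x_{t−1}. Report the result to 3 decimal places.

-0.414

First differences Δx: -7.6, 2.3, -1.0, -6.6, 21.4, -3.1
Mean of differences = 0.9000
Numerator Σ(Δx_t−Δx̄)(Δx_{t+1}−Δx̄) = -236.0600
Denominator Σ(Δx_t−Δx̄)² = 570.3200
r_1(Δx) = -236.0600 / 570.3200 = -0.414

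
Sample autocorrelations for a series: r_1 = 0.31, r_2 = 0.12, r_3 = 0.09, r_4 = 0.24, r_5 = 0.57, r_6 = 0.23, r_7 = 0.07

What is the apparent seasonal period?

The largest autocorrelation is r_5 = 0.57; the remaining lags stay at or below 0.31. The elevated value at lag 1 (0.31), dropping to 0.12 at lag 2, reflects decaying short-term dependence rather than seasonality.
The dominant spike at lag 5 indicates a seasonal period of 5.

5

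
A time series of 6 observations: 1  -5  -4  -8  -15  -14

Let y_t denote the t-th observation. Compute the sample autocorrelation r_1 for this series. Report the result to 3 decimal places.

Mean ȳ = (1 − 5 − 4 − 8 − 15 − 14)/6 = -7.5000
Deviations from mean: 8.5000, 2.5000, 3.5000, -0.5000, -7.5000, -6.5000
Σ(y_t−ȳ)(y_{t+1}−ȳ) = (21.2500) + (8.7500) + (-1.7500) + (3.7500) + (48.7500) = 80.7500
Denominator Σ(y_t−ȳ)² = 189.5000
r_1 = 80.7500 / 189.5000 = 0.426

0.426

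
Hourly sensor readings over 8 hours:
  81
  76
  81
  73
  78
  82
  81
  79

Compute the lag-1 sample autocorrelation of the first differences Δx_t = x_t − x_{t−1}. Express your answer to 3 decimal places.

First differences Δx: -5, 5, -8, 5, 4, -1, -2
Mean of differences = -0.2857
Numerator Σ(Δx_t−Δx̄)(Δx_{t+1}−Δx̄) = -85.6531
Denominator Σ(Δx_t−Δx̄)² = 159.4286
r_1(Δx) = -85.6531 / 159.4286 = -0.537

-0.537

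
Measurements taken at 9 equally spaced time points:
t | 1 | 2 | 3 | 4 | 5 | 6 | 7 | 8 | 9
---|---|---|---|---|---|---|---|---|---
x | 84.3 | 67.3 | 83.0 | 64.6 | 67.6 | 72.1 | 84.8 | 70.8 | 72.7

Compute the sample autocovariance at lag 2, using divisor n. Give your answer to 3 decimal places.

4.283

Mean x̄ = (84.3 + 67.3 + 83.0 + 64.6 + 67.6 + 72.1 + 84.8 + 70.8 + 72.7)/9 = 74.1333
Σ_{t=1}^{7}(x_t−x̄)(x_{t+2}−x̄) = 38.5444
γ_2 = 38.5444 / 9 = 4.283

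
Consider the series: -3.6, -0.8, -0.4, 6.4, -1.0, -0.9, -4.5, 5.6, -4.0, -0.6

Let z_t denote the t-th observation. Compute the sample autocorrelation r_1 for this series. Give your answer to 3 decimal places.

Mean z̄ = (-3.6 − 0.8 − 0.4 + 6.4 − 1.0 − 0.9 − 4.5 + 5.6 − 4.0 − 0.6)/10 = -0.3800
Numerator Σ_{t=1}^{9}(z_t−z̄)(z_{t+1}−z̄) = -46.0024
Denominator Σ(z_t−z̄)² = 123.0560
r_1 = -46.0024 / 123.0560 = -0.374

-0.374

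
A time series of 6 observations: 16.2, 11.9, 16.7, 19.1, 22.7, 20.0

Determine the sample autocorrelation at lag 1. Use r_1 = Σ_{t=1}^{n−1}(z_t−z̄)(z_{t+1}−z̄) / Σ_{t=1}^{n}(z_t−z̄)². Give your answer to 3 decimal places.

0.458

Mean z̄ = (16.2 + 11.9 + 16.7 + 19.1 + 22.7 + 20.0)/6 = 17.7667
Deviations from mean: -1.5667, -5.8667, -1.0667, 1.3333, 4.9333, 2.2333
Σ(z_t−z̄)(z_{t+1}−z̄) = (9.1911) + (6.2578) + (-1.4222) + (6.5778) + (11.0178) = 31.6222
Denominator Σ(z_t−z̄)² = 69.1133
r_1 = 31.6222 / 69.1133 = 0.458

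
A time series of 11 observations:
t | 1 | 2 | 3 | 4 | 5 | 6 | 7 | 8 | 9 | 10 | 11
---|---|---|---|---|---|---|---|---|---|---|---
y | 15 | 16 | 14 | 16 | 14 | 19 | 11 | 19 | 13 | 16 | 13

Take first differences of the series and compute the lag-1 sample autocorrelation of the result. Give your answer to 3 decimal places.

-0.906

First differences Δy: 1, -2, 2, -2, 5, -8, 8, -6, 3, -3
Mean of differences = -0.2000
Numerator Σ(Δy_t−Δȳ)(Δy_{t+1}−Δȳ) = -199.0400
Denominator Σ(Δy_t−Δȳ)² = 219.6000
r_1(Δy) = -199.0400 / 219.6000 = -0.906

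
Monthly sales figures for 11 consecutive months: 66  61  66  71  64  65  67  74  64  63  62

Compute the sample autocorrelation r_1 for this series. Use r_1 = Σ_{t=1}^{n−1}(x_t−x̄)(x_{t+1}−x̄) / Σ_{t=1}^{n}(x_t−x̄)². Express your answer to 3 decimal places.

Mean x̄ = (66 + 61 + 66 + 71 + 64 + 65 + 67 + 74 + 64 + 63 + 62)/11 = 65.7273
Numerator Σ_{t=1}^{10}(x_t−x̄)(x_{t+1}−x̄) = 1.1983
Denominator Σ(x_t−x̄)² = 148.1818
r_1 = 1.1983 / 148.1818 = 0.008

0.008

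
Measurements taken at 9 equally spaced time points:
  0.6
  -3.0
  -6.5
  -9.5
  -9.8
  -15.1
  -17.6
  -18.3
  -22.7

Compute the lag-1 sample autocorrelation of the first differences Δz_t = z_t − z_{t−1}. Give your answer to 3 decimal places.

First differences Δz: -3.6, -3.5, -3.0, -0.3, -5.3, -2.5, -0.7, -4.4
Mean of differences = -2.9125
Numerator Σ(Δz_t−Δz̄)(Δz_{t+1}−Δz̄) = -9.3739
Denominator Σ(Δz_t−Δz̄)² = 20.6288
r_1(Δz) = -9.3739 / 20.6288 = -0.454

-0.454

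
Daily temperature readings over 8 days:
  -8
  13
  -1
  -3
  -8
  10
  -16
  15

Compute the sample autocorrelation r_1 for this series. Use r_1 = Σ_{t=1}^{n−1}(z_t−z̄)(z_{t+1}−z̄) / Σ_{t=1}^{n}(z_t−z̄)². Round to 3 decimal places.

Mean z̄ = (-8 + 13 − 1 − 3 − 8 + 10 − 16 + 15)/8 = 0.2500
Σ(z_t−z̄)(z_{t+1}−z̄) = (-105.1875) + (-15.9375) + (4.0625) + (26.8125) + (-80.4375) + (-158.4375) + (-239.6875) = -568.8125
Denominator Σ(z_t−z̄)² = 887.5000
r_1 = -568.8125 / 887.5000 = -0.641

-0.641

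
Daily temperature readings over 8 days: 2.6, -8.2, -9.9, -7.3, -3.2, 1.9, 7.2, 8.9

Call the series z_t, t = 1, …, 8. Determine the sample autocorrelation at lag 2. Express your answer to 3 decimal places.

0.070

Mean z̄ = (2.6 − 8.2 − 9.9 − 7.3 − 3.2 + 1.9 + 7.2 + 8.9)/8 = -1.0000
Deviations from mean: 3.6000, -7.2000, -8.9000, -6.3000, -2.2000, 2.9000, 8.2000, 9.9000
Σ(z_t−z̄)(z_{t+2}−z̄) = (-32.0400) + (45.3600) + (19.5800) + (-18.2700) + (-18.0400) + (28.7100) = 25.3000
Denominator Σ(z_t−z̄)² = 362.2000
r_2 = 25.3000 / 362.2000 = 0.070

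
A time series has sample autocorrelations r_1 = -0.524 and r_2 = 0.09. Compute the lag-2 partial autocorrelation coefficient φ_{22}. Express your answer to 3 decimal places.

φ_{22} = (r_2 − r_1²) / (1 − r_1²)
r_1² = (-0.524)² = 0.274576
Numerator = 0.09 − 0.2746 = -0.1846; denominator = 1 − 0.2746 = 0.7254
φ_{22} = -0.1846 / 0.7254 = -0.254

-0.254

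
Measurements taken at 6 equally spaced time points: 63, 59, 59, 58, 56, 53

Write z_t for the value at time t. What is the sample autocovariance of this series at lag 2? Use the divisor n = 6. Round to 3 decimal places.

0.500

Mean z̄ = (63 + 59 + 59 + 58 + 56 + 53)/6 = 58.0000
Deviations: 5.0000, 1.0000, 1.0000, 0.0000, -2.0000, -5.0000
Σ_{t=1}^{4}(z_t−z̄)(z_{t+2}−z̄) = 3.0000
γ_2 = 3.0000 / 6 = 0.500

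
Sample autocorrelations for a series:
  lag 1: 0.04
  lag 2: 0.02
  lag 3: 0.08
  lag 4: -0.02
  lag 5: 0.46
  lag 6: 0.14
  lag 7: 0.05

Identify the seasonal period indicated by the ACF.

5

The largest autocorrelation is r_5 = 0.46; the remaining lags stay at or below 0.14.
The dominant spike at lag 5 indicates a seasonal period of 5.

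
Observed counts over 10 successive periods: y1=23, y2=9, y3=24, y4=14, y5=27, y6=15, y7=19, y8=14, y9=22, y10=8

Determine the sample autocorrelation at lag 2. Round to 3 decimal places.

Mean ȳ = (23 + 9 + 24 + 14 + 27 + 15 + 19 + 14 + 22 + 8)/10 = 17.5000
Numerator Σ_{t=1}^{8}(y_t−ȳ)(y_{t+2}−ȳ) = 199.0000
Denominator Σ(y_t−ȳ)² = 378.5000
r_2 = 199.0000 / 378.5000 = 0.526

0.526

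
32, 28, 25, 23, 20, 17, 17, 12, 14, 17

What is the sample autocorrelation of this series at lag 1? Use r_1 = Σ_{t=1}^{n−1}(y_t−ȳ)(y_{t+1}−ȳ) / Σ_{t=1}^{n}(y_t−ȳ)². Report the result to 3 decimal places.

0.687

Mean ȳ = (32 + 28 + 25 + 23 + 20 + 17 + 17 + 12 + 14 + 17)/10 = 20.5000
Numerator Σ_{t=1}^{9}(y_t−ȳ)(y_{t+1}−ȳ) = 251.7500
Denominator Σ(y_t−ȳ)² = 366.5000
r_1 = 251.7500 / 366.5000 = 0.687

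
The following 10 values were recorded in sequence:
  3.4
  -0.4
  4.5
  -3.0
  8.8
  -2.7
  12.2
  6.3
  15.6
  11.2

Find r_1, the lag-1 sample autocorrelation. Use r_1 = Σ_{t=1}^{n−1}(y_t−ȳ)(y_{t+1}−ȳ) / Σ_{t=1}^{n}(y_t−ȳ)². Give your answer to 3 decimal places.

Mean ȳ = (3.4 − 0.4 + 4.5 − 3.0 + 8.8 − 2.7 + 12.2 + 6.3 + 15.6 + 11.2)/10 = 5.5900
Numerator Σ_{t=1}^{9}(y_t−ȳ)(y_{t+1}−ȳ) = -12.0151
Denominator Σ(y_t−ȳ)² = 370.5490
r_1 = -12.0151 / 370.5490 = -0.032

-0.032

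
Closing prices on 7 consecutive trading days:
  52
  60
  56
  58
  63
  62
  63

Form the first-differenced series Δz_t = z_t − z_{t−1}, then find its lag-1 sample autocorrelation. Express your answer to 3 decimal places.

First differences Δz: 8, -4, 2, 5, -1, 1
Mean of differences = 1.8333
Numerator Σ(Δz_t−Δz̄)(Δz_{t+1}−Δz̄) = -43.0278
Denominator Σ(Δz_t−Δz̄)² = 90.8333
r_1(Δz) = -43.0278 / 90.8333 = -0.474

-0.474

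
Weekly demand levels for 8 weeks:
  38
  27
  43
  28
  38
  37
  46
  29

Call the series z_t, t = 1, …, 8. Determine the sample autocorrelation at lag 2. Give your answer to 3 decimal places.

Mean z̄ = (38 + 27 + 43 + 28 + 38 + 37 + 46 + 29)/8 = 35.7500
Σ(z_t−z̄)(z_{t+2}−z̄) = (16.3125) + (67.8125) + (16.3125) + (-9.6875) + (23.0625) + (-8.4375) = 105.3750
Denominator Σ(z_t−z̄)² = 351.5000
r_2 = 105.3750 / 351.5000 = 0.300

0.300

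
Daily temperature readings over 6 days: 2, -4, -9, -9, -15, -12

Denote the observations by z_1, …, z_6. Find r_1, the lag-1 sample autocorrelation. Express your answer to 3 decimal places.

0.398

Mean z̄ = (2 − 4 − 9 − 9 − 15 − 12)/6 = -7.8333
Numerator Σ_{t=1}^{5}(z_t−z̄)(z_{t+1}−z̄) = 72.8056
Denominator Σ(z_t−z̄)² = 182.8333
r_1 = 72.8056 / 182.8333 = 0.398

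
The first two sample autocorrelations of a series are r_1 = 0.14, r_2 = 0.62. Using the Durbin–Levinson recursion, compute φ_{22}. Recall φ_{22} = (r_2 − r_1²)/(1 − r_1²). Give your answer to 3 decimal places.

φ_{22} = (r_2 − r_1²) / (1 − r_1²)
r_1² = (0.14)² = 0.0196
Numerator = 0.62 − 0.0196 = 0.6004; denominator = 1 − 0.0196 = 0.9804
φ_{22} = 0.6004 / 0.9804 = 0.612

0.612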